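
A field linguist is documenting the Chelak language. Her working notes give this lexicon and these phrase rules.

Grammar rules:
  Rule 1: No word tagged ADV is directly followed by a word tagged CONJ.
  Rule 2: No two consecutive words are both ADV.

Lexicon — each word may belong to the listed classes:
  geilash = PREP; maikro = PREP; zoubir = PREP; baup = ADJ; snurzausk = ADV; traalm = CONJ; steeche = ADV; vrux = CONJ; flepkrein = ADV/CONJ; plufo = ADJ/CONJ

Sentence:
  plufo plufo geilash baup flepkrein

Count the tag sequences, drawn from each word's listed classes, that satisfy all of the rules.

Candidates per position — 1:plufo {ADJ,CONJ}; 2:plufo {ADJ,CONJ}; 3:geilash {PREP}; 4:baup {ADJ}; 5:flepkrein {ADV,CONJ}.
There are 8 candidate sequences in total.
Checking each against the rules leaves 8 sequences.
Count = 8.

8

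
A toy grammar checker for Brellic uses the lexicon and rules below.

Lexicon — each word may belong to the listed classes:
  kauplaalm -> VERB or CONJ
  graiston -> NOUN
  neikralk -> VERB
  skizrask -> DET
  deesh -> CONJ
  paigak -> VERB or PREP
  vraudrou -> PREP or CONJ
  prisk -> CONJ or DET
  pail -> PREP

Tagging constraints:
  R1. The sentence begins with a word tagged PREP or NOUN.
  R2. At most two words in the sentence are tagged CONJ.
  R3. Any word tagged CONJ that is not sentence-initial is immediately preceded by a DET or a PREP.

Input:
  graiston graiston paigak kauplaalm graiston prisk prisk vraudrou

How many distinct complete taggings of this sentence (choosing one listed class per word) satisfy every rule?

9

Candidates per position — 1:graiston {NOUN}; 2:graiston {NOUN}; 3:paigak {VERB,PREP}; 4:kauplaalm {VERB,CONJ}; 5:graiston {NOUN}; 6:prisk {CONJ,DET}; 7:prisk {CONJ,DET}; 8:vraudrou {PREP,CONJ}.
There are 32 candidate sequences in total.
Checking each against the rules leaves 9 sequences.
Count = 9.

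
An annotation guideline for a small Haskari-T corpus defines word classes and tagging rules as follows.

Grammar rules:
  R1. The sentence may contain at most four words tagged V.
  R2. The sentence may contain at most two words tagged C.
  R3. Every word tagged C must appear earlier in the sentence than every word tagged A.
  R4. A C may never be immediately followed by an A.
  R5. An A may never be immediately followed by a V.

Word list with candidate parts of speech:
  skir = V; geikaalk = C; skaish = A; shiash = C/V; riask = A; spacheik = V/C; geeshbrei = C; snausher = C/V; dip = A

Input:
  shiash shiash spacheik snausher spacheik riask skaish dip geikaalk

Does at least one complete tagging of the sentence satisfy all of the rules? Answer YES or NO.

NO

Candidates per position — 1:shiash {C,V}; 2:shiash {C,V}; 3:spacheik {V,C}; 4:snausher {C,V}; 5:spacheik {V,C}; 6:riask {A}; 7:skaish {A}; 8:dip {A}; 9:geikaalk {C}.
Rule 3 cannot be satisfied by any choice of tags from the lexicon.
So there is no consistent tagging.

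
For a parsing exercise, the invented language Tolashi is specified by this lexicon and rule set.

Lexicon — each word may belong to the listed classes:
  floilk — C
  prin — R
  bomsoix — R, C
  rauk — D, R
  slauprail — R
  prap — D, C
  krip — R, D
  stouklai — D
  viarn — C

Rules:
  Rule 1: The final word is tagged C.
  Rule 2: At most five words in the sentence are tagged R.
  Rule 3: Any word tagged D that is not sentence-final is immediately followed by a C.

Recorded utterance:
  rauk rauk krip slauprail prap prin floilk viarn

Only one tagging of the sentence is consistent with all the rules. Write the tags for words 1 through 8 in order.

R R R R C R C C

Candidates per position — 1:rauk {D,R}; 2:rauk {D,R}; 3:krip {R,D}; 4:slauprail {R}; 5:prap {D,C}; 6:prin {R}; 7:floilk {C}; 8:viarn {C}.
Position 1: D is ruled out by rule 3; that leaves R.
Position 2: D is ruled out by rule 3; that leaves R.
Position 3: D is ruled out by rule 3; that leaves R.
Position 5: D is ruled out by rule 3; that leaves C.
That leaves exactly one tagging: R R R R C R C C.
Checking: rule 1 ok; rule 2 ok; rule 3 ok.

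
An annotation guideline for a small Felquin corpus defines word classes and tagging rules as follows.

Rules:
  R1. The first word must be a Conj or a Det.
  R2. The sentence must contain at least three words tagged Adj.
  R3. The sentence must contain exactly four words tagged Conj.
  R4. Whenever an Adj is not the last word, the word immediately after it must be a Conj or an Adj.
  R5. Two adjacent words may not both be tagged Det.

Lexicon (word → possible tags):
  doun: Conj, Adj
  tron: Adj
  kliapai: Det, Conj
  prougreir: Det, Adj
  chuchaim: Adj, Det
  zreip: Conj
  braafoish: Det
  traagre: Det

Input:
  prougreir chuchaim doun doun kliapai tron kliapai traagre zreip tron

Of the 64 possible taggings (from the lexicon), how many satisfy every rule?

3

Candidates per position — 1:prougreir {Det,Adj}; 2:chuchaim {Adj,Det}; 3:doun {Conj,Adj}; 4:doun {Conj,Adj}; 5:kliapai {Det,Conj}; 6:tron {Adj}; 7:kliapai {Det,Conj}; 8:traagre {Det}; 9:zreip {Conj}; 10:tron {Adj}.
There are 64 candidate sequences in total.
The sequences that satisfy every rule: Det Adj Conj Conj Det Adj Conj Det Conj Adj; Det Adj Conj Adj Conj Adj Conj Det Conj Adj; Det Adj Adj Conj Conj Adj Conj Det Conj Adj.
Count = 3.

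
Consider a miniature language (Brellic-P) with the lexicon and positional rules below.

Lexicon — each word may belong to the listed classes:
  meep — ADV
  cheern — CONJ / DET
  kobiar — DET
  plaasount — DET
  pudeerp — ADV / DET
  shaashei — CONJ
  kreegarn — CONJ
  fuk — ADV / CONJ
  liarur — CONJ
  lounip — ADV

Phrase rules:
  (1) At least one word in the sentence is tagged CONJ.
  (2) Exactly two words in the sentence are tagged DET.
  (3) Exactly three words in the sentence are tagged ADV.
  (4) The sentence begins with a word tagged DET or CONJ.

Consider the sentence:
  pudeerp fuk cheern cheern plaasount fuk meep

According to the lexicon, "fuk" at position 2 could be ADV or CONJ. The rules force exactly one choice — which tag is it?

Candidates per position — 1:pudeerp {ADV,DET}; 2:fuk {ADV,CONJ}; 3:cheern {CONJ,DET}; 4:cheern {CONJ,DET}; 5:plaasount {DET}; 6:fuk {ADV,CONJ}; 7:meep {ADV}.
Position 1: tagging it ADV would leave rule 4 unsatisfiable, so it must be DET.
Position 2: tagging it CONJ would leave rule 3 unsatisfiable, so it must be ADV.
Position 3: tagging it DET would leave rule 2 unsatisfiable, so it must be CONJ.
Position 4: tagging it DET would leave rule 2 unsatisfiable, so it must be CONJ.
Position 6: tagging it CONJ would leave rule 3 unsatisfiable, so it must be ADV.
That leaves exactly one tagging: DET ADV CONJ CONJ DET ADV ADV.
Check: rule 1 holds; rule 2 holds; rule 3 holds; rule 4 holds.

ADV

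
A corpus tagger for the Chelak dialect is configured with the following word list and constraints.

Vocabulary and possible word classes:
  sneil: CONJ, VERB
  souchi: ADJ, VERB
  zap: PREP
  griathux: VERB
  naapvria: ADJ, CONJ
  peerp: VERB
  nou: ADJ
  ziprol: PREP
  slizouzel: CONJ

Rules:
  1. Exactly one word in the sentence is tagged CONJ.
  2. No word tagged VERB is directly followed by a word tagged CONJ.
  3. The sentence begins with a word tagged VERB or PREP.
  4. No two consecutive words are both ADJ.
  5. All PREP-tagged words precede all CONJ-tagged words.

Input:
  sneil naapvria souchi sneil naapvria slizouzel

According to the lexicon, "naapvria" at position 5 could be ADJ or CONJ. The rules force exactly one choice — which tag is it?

Candidates per position — 1:sneil {CONJ,VERB}; 2:naapvria {ADJ,CONJ}; 3:souchi {ADJ,VERB}; 4:sneil {CONJ,VERB}; 5:naapvria {ADJ,CONJ}; 6:slizouzel {CONJ}.
At position 1, choosing CONJ makes rule 1 impossible to satisfy; hence VERB.
At position 2, choosing CONJ makes rule 1 impossible to satisfy; hence ADJ.
At position 3, choosing ADJ makes rule 4 impossible to satisfy; hence VERB.
At position 4, choosing CONJ makes rule 1 impossible to satisfy; hence VERB.
At position 5, choosing CONJ makes rule 1 impossible to satisfy; hence ADJ.
The only consistent sequence is: VERB ADJ VERB VERB ADJ CONJ.
Check: rule 1 ok; rule 2 ok; rule 3 ok; rule 4 ok; rule 5 ok.

ADJ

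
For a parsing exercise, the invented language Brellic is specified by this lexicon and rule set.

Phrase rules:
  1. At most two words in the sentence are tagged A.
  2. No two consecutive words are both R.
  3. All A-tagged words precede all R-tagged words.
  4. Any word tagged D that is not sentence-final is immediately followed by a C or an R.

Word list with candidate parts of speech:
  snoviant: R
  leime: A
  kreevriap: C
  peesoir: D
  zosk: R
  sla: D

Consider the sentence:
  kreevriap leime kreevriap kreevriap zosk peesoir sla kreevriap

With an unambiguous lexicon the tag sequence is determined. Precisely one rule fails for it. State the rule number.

4

Fixed tagging: C A C C R D D C.
Applying the rules: R1 pass, R2 pass, R3 pass, R4 fail.
Only rule 4 fails.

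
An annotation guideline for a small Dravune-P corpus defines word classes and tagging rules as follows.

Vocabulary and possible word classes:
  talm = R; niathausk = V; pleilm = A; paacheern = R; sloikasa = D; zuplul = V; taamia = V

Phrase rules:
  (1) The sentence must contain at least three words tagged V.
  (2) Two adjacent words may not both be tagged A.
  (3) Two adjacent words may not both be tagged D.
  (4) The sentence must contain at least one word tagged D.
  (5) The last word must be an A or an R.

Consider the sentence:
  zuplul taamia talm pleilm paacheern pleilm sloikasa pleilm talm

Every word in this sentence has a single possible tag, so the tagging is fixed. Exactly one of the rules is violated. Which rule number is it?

Fixed tagging: V V R A R A D A R.
Checking each rule: R1 fails, R2 ok, R3 ok, R4 ok, R5 ok.
Only rule 1 fails.

1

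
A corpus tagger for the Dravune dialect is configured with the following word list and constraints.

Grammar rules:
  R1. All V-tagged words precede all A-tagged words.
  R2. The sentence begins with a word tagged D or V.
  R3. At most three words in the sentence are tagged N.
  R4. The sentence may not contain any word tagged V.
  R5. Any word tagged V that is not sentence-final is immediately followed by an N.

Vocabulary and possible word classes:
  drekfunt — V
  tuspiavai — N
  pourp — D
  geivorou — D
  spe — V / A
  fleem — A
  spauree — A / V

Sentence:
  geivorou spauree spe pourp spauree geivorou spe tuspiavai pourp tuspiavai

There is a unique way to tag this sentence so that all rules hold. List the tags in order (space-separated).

D A A D A D A N D N

Candidates per position — 1:geivorou {D}; 2:spauree {A,V}; 3:spe {V,A}; 4:pourp {D}; 5:spauree {A,V}; 6:geivorou {D}; 7:spe {V,A}; 8:tuspiavai {N}; 9:pourp {D}; 10:tuspiavai {N}.
Position 2: tagging it V would leave rule 4 unsatisfiable, so it must be A.
Position 3: tagging it V would leave rule 1 unsatisfiable, so it must be A.
Position 5: tagging it V would leave rule 1 unsatisfiable, so it must be A.
Position 7: tagging it V would leave rule 1 unsatisfiable, so it must be A.
The unique satisfying tagging is: D A A D A D A N D N.
Checking: rule 1 holds; rule 2 holds; rule 3 holds; rule 4 holds; rule 5 holds.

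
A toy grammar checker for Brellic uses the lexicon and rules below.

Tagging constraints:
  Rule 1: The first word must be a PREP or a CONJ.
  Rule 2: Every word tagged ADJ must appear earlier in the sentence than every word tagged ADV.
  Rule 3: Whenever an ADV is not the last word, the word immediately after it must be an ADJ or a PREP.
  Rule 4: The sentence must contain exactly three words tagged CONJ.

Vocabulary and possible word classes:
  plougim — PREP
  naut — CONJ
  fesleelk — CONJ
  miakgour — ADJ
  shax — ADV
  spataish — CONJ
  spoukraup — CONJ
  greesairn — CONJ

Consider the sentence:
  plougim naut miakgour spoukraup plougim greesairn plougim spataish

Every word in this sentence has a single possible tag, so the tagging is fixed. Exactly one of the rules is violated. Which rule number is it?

Fixed tagging: PREP CONJ ADJ CONJ PREP CONJ PREP CONJ.
Checking each rule: R1 holds, R2 holds, R3 holds, R4 violated.
Only rule 4 fails.

4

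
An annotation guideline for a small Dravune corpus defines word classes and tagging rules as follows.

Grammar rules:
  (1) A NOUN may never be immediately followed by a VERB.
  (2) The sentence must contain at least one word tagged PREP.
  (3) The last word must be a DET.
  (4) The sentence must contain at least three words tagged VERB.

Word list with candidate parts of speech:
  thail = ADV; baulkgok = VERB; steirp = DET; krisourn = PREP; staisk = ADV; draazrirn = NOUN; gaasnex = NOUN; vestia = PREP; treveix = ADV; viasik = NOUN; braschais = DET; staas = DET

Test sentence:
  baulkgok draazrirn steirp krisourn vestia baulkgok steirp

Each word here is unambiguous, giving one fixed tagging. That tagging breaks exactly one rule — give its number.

Fixed tagging: VERB NOUN DET PREP PREP VERB DET.
Applying the rules: R1 holds, R2 holds, R3 holds, R4 violated.
Only rule 4 fails.

4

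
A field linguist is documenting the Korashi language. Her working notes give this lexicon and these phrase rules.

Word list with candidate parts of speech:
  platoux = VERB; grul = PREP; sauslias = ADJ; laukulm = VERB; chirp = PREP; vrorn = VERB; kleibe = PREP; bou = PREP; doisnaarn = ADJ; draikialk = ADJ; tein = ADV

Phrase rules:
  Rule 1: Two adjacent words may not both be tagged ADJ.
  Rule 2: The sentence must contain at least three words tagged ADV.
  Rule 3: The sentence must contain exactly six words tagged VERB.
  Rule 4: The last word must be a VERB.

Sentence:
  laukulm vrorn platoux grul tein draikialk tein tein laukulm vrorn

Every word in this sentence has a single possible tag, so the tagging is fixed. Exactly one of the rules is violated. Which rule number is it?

Fixed tagging: VERB VERB VERB PREP ADV ADJ ADV ADV VERB VERB.
Applying the rules: R1 holds, R2 holds, R3 violated, R4 holds.
Only rule 3 fails.

3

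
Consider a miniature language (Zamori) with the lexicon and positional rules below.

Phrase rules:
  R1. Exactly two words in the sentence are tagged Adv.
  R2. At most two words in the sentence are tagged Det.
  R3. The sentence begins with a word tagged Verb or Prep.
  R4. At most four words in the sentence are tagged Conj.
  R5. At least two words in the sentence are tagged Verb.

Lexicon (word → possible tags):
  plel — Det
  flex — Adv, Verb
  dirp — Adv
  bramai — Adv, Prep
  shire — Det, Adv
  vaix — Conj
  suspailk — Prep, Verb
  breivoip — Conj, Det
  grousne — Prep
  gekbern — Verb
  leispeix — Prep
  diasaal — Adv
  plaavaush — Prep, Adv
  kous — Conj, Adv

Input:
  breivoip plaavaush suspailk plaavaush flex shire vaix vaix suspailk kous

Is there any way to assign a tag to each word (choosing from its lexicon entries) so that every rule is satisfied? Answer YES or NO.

NO

Candidates per position — 1:breivoip {Conj,Det}; 2:plaavaush {Prep,Adv}; 3:suspailk {Prep,Verb}; 4:plaavaush {Prep,Adv}; 5:flex {Adv,Verb}; 6:shire {Det,Adv}; 7:vaix {Conj}; 8:vaix {Conj}; 9:suspailk {Prep,Verb}; 10:kous {Conj,Adv}.
Rule 3 cannot be satisfied by any choice of tags from the lexicon.
So there is no consistent tagging.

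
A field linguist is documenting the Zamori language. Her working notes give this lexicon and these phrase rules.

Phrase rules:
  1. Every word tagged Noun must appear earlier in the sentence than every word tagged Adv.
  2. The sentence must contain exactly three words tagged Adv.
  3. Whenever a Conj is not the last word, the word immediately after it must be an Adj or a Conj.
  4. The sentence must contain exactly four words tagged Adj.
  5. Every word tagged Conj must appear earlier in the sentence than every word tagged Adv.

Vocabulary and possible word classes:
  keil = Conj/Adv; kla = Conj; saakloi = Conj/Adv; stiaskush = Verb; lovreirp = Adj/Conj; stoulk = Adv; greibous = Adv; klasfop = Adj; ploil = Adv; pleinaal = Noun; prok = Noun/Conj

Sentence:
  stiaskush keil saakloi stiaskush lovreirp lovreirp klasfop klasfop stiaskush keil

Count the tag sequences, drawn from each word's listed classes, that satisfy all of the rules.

Candidates per position — 1:stiaskush {Verb}; 2:keil {Conj,Adv}; 3:saakloi {Conj,Adv}; 4:stiaskush {Verb}; 5:lovreirp {Adj,Conj}; 6:lovreirp {Adj,Conj}; 7:klasfop {Adj}; 8:klasfop {Adj}; 9:stiaskush {Verb}; 10:keil {Conj,Adv}.
There are 32 candidate sequences in total.
The sequences that satisfy every rule: Verb Adv Adv Verb Adj Adj Adj Adj Verb Adv.
Count = 1.

1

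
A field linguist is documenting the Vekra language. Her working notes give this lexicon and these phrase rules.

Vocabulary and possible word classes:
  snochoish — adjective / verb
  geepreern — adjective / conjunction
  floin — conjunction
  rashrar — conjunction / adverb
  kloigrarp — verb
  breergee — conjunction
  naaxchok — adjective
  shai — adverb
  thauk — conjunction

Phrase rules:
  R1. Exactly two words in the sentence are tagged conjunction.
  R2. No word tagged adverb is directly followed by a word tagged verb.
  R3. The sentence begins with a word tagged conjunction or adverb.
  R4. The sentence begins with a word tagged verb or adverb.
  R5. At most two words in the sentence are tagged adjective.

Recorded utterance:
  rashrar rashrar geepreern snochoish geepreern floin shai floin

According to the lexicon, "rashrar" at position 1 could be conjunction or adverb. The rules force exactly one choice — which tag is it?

Candidates per position — 1:rashrar {conjunction,adverb}; 2:rashrar {conjunction,adverb}; 3:geepreern {adjective,conjunction}; 4:snochoish {adjective,verb}; 5:geepreern {adjective,conjunction}; 6:floin {conjunction}; 7:shai {adverb}; 8:floin {conjunction}.
At position 1, choosing conjunction makes rule 1 impossible to satisfy; hence adverb.
At position 2, choosing conjunction makes rule 1 impossible to satisfy; hence adverb.
At position 3, choosing conjunction makes rule 1 impossible to satisfy; hence adjective.
At position 5, choosing conjunction makes rule 1 impossible to satisfy; hence adjective.
At position 4, choosing adjective makes rule 5 impossible to satisfy; hence verb.
The only consistent sequence is: adverb adverb adjective verb adjective conjunction adverb conjunction.
Checking: rule 1 ✓; rule 2 ✓; rule 3 ✓; rule 4 ✓; rule 5 ✓.

adverb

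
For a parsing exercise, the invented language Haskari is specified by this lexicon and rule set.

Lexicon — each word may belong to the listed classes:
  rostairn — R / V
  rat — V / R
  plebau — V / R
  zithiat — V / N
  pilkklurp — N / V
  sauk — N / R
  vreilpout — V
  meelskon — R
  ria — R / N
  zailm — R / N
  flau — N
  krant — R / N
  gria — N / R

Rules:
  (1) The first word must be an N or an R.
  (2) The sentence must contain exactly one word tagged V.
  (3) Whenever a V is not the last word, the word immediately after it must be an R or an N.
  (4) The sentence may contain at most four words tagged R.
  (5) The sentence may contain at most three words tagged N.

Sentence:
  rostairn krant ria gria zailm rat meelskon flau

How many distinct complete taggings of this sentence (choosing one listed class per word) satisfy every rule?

Candidates per position — 1:rostairn {R,V}; 2:krant {R,N}; 3:ria {R,N}; 4:gria {N,R}; 5:zailm {R,N}; 6:rat {V,R}; 7:meelskon {R}; 8:flau {N}.
There are 64 candidate sequences in total.
Checking each against the rules leaves 6 sequences.
Count = 6.

6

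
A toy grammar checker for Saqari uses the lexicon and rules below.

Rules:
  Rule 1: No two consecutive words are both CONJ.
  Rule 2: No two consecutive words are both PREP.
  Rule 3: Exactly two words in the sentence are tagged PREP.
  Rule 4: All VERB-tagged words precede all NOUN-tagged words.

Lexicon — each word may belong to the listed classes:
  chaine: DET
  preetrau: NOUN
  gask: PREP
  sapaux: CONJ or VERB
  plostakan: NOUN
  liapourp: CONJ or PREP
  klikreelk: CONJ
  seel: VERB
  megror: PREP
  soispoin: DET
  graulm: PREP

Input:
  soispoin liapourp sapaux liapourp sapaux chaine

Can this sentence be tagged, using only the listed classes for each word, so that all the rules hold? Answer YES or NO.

Candidates per position — 1:soispoin {DET}; 2:liapourp {CONJ,PREP}; 3:sapaux {CONJ,VERB}; 4:liapourp {CONJ,PREP}; 5:sapaux {CONJ,VERB}; 6:chaine {DET}.
One satisfying assignment: DET PREP VERB PREP CONJ DET.
Check: rule 1 satisfied; rule 2 satisfied; rule 3 satisfied; rule 4 satisfied.

YES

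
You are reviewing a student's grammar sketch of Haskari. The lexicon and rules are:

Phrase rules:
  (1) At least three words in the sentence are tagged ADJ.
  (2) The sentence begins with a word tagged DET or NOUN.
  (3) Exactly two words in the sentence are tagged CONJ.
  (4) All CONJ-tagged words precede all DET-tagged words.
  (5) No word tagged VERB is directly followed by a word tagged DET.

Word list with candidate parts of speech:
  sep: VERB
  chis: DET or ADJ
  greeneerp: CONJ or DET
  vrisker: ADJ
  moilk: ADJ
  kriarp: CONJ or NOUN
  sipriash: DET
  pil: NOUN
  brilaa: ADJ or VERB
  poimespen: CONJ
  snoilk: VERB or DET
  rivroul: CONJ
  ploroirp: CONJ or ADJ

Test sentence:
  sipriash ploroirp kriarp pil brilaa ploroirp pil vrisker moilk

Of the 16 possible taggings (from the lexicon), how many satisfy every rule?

Candidates per position — 1:sipriash {DET}; 2:ploroirp {CONJ,ADJ}; 3:kriarp {CONJ,NOUN}; 4:pil {NOUN}; 5:brilaa {ADJ,VERB}; 6:ploroirp {CONJ,ADJ}; 7:pil {NOUN}; 8:vrisker {ADJ}; 9:moilk {ADJ}.
There are 16 candidate sequences in total.
Every candidate sequence violates at least one rule; no consistent tagging exists.
Count = 0.

0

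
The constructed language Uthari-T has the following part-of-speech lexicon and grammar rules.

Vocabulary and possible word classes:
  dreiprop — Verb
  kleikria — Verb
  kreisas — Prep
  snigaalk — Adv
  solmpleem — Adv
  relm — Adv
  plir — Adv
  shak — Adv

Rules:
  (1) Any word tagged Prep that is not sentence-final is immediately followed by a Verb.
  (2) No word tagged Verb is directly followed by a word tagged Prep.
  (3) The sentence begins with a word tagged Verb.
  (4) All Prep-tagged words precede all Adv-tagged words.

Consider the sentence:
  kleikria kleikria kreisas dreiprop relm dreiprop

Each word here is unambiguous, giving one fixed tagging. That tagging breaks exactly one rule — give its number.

Fixed tagging: Verb Verb Prep Verb Adv Verb.
Applying the rules: R1 pass, R2 fail, R3 pass, R4 pass.
Only rule 2 fails.

2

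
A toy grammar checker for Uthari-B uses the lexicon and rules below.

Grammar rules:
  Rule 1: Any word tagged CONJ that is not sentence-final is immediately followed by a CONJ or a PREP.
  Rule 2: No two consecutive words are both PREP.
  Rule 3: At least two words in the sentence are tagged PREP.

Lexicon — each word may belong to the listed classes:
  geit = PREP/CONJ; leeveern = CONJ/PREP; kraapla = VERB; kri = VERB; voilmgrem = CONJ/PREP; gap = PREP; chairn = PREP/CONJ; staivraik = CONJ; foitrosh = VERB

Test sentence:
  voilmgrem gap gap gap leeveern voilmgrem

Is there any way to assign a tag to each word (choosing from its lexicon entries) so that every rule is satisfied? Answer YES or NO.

Candidates per position — 1:voilmgrem {CONJ,PREP}; 2:gap {PREP}; 3:gap {PREP}; 4:gap {PREP}; 5:leeveern {CONJ,PREP}; 6:voilmgrem {CONJ,PREP}.
Rule 2 cannot be satisfied by any choice of tags from the lexicon.
So there is no consistent tagging.

NO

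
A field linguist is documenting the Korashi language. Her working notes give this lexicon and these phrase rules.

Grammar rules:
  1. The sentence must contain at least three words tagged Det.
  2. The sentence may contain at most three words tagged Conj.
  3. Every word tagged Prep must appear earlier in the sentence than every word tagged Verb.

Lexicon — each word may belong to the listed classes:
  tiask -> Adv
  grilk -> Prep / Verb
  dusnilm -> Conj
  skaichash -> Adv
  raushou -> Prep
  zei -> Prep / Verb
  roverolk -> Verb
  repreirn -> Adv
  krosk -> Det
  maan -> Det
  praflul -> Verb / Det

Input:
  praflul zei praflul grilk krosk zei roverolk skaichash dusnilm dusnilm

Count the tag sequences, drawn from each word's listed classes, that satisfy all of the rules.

4

Candidates per position — 1:praflul {Verb,Det}; 2:zei {Prep,Verb}; 3:praflul {Verb,Det}; 4:grilk {Prep,Verb}; 5:krosk {Det}; 6:zei {Prep,Verb}; 7:roverolk {Verb}; 8:skaichash {Adv}; 9:dusnilm {Conj}; 10:dusnilm {Conj}.
There are 32 candidate sequences in total.
The sequences that satisfy every rule: Det Prep Det Prep Det Prep Verb Adv Conj Conj; Det Prep Det Prep Det Verb Verb Adv Conj Conj; Det Prep Det Verb Det Verb Verb Adv Conj Conj; Det Verb Det Verb Det Verb Verb Adv Conj Conj.
Count = 4.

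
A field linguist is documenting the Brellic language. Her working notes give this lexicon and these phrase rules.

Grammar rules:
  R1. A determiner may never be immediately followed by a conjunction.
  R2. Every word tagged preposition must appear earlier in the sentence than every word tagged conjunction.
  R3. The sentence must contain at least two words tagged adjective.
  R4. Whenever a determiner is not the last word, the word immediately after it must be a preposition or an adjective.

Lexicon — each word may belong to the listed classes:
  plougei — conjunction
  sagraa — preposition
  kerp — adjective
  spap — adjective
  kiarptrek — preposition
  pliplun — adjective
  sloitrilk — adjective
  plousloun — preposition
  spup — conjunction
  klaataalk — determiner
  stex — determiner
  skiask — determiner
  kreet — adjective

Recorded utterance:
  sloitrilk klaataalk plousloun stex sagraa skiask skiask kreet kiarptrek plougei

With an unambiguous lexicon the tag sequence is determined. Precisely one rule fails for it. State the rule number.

Fixed tagging: adjective determiner preposition determiner preposition determiner determiner adjective preposition conjunction.
Checking each rule: R1 ok, R2 ok, R3 ok, R4 fails.
Only rule 4 fails.

4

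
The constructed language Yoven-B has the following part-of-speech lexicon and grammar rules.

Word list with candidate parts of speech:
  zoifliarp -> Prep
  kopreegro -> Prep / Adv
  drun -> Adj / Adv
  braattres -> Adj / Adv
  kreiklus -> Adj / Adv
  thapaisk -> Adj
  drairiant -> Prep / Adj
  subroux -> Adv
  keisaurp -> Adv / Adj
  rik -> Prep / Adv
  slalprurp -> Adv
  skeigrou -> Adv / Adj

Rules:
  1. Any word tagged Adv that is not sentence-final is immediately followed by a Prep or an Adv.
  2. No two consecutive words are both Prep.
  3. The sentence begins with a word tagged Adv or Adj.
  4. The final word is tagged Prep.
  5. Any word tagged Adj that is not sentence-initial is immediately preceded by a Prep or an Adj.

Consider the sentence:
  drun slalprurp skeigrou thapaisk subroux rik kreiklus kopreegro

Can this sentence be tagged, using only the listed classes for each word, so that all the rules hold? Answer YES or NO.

Candidates per position — 1:drun {Adj,Adv}; 2:slalprurp {Adv}; 3:skeigrou {Adv,Adj}; 4:thapaisk {Adj}; 5:subroux {Adv}; 6:rik {Prep,Adv}; 7:kreiklus {Adj,Adv}; 8:kopreegro {Prep,Adv}.
Rule 1 cannot be satisfied by any choice of tags from the lexicon.
So there is no consistent tagging.

NO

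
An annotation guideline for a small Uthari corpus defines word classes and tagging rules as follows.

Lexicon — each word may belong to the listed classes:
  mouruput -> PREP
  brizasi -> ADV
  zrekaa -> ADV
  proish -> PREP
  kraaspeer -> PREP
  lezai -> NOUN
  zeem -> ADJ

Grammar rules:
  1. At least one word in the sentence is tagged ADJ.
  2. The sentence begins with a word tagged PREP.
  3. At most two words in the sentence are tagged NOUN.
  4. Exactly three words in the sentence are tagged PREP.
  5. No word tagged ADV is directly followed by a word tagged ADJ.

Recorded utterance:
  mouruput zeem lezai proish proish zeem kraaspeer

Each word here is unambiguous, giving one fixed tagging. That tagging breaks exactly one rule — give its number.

4

Fixed tagging: PREP ADJ NOUN PREP PREP ADJ PREP.
Rule check: R1 ok, R2 ok, R3 ok, R4 fails, R5 ok.
Only rule 4 fails.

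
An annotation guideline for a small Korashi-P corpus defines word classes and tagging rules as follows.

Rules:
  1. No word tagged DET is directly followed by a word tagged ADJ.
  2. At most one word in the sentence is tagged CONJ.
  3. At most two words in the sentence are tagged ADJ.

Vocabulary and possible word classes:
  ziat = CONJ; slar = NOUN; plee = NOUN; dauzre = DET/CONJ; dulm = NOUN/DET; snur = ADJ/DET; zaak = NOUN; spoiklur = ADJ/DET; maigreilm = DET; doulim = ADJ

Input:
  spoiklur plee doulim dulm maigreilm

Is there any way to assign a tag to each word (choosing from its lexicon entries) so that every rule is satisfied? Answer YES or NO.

Candidates per position — 1:spoiklur {ADJ,DET}; 2:plee {NOUN}; 3:doulim {ADJ}; 4:dulm {NOUN,DET}; 5:maigreilm {DET}.
One satisfying assignment: DET NOUN ADJ NOUN DET.
Checking: rule 1 ✓; rule 2 ✓; rule 3 ✓.

YES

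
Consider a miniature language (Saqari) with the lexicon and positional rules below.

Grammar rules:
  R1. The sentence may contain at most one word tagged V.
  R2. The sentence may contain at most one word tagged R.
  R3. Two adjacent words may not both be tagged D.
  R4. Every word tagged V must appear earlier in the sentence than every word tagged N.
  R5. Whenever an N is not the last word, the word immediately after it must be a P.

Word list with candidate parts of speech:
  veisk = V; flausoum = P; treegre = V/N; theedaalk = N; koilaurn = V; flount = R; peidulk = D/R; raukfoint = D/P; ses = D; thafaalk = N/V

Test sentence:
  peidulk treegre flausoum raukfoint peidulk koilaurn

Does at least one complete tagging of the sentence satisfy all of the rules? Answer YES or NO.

NO

Candidates per position — 1:peidulk {D,R}; 2:treegre {V,N}; 3:flausoum {P}; 4:raukfoint {D,P}; 5:peidulk {D,R}; 6:koilaurn {V}.
Every candidate sequence violates at least one rule; no consistent tagging exists.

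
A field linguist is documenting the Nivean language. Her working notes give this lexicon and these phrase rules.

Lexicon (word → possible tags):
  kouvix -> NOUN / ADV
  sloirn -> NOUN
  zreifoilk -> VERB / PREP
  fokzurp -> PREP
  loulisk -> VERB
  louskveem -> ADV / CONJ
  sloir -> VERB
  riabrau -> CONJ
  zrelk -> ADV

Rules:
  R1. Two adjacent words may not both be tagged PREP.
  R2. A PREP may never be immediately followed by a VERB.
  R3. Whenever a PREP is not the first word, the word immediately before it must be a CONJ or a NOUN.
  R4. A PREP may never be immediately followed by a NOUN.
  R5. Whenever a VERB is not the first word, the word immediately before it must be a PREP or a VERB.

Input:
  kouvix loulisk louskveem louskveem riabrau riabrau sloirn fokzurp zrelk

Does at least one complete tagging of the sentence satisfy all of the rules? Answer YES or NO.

Candidates per position — 1:kouvix {NOUN,ADV}; 2:loulisk {VERB}; 3:louskveem {ADV,CONJ}; 4:louskveem {ADV,CONJ}; 5:riabrau {CONJ}; 6:riabrau {CONJ}; 7:sloirn {NOUN}; 8:fokzurp {PREP}; 9:zrelk {ADV}.
Rule 5 cannot be satisfied by any choice of tags from the lexicon.
So there is no consistent tagging.

NO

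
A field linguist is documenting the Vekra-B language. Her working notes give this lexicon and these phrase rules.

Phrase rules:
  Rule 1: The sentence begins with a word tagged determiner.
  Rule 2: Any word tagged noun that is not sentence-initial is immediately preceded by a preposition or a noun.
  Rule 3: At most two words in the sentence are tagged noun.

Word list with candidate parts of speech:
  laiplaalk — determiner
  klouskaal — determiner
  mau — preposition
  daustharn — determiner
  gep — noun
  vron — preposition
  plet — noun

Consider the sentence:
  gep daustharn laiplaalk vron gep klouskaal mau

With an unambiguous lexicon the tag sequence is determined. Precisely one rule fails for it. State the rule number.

Fixed tagging: noun determiner determiner preposition noun determiner preposition.
Rule check: R1 fail, R2 pass, R3 pass.
Only rule 1 fails.

1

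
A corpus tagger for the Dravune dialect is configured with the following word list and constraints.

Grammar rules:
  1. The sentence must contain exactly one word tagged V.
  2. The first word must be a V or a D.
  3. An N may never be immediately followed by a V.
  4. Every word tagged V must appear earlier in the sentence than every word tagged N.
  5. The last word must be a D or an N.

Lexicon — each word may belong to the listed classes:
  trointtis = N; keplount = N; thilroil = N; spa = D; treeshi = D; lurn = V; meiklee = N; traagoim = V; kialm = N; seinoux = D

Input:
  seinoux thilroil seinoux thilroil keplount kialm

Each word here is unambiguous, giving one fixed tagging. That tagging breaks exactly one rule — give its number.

1

Fixed tagging: D N D N N N.
Applying the rules: R1 fails, R2 ok, R3 ok, R4 ok, R5 ok.
Only rule 1 fails.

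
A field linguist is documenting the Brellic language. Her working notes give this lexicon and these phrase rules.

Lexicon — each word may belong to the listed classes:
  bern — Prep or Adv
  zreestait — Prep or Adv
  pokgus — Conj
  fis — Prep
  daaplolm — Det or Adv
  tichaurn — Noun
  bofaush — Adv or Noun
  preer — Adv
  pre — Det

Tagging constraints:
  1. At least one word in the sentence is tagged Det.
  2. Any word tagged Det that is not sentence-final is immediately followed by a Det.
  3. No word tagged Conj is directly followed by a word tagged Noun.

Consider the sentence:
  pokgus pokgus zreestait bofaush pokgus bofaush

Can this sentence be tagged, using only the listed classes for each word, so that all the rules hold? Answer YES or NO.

NO

Candidates per position — 1:pokgus {Conj}; 2:pokgus {Conj}; 3:zreestait {Prep,Adv}; 4:bofaush {Adv,Noun}; 5:pokgus {Conj}; 6:bofaush {Adv,Noun}.
Rule 1 cannot be satisfied by any choice of tags from the lexicon.
So there is no consistent tagging.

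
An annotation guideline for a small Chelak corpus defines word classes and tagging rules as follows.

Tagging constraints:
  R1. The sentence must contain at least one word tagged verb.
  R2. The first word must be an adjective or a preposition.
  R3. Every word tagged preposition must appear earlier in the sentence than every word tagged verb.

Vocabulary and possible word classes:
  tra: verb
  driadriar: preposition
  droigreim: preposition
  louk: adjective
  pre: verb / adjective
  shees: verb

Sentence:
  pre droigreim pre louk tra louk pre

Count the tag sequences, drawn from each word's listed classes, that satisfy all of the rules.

4

Candidates per position — 1:pre {verb,adjective}; 2:droigreim {preposition}; 3:pre {verb,adjective}; 4:louk {adjective}; 5:tra {verb}; 6:louk {adjective}; 7:pre {verb,adjective}.
There are 8 candidate sequences in total.
The sequences that satisfy every rule: adjective preposition verb adjective verb adjective verb; adjective preposition verb adjective verb adjective adjective; adjective preposition adjective adjective verb adjective verb; adjective preposition adjective adjective verb adjective adjective.
Count = 4.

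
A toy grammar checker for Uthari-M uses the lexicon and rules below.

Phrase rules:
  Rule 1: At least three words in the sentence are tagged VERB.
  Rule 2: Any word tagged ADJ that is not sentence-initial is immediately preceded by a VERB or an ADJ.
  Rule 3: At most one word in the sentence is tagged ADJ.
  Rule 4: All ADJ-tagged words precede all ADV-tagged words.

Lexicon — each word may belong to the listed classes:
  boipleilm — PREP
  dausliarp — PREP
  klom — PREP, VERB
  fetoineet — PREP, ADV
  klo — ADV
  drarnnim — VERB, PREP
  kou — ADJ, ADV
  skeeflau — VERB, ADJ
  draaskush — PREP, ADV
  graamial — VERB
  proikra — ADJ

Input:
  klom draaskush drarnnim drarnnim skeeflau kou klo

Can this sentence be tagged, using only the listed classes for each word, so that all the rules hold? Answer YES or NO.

YES

Candidates per position — 1:klom {PREP,VERB}; 2:draaskush {PREP,ADV}; 3:drarnnim {VERB,PREP}; 4:drarnnim {VERB,PREP}; 5:skeeflau {VERB,ADJ}; 6:kou {ADJ,ADV}; 7:klo {ADV}.
One satisfying assignment: VERB ADV PREP VERB VERB ADV ADV.
Check: rule 1 holds; rule 2 holds; rule 3 holds; rule 4 holds.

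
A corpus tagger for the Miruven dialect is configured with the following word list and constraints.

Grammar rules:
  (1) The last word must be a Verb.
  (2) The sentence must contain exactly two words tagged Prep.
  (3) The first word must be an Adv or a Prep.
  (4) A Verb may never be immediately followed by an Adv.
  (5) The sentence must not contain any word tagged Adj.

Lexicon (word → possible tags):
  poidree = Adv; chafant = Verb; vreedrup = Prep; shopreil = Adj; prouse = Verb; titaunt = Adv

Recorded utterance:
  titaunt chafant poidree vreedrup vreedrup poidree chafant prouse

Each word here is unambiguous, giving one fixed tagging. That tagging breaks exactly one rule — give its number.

4

Fixed tagging: Adv Verb Adv Prep Prep Adv Verb Verb.
Rule check: R1 holds, R2 holds, R3 holds, R4 violated, R5 holds.
Only rule 4 fails.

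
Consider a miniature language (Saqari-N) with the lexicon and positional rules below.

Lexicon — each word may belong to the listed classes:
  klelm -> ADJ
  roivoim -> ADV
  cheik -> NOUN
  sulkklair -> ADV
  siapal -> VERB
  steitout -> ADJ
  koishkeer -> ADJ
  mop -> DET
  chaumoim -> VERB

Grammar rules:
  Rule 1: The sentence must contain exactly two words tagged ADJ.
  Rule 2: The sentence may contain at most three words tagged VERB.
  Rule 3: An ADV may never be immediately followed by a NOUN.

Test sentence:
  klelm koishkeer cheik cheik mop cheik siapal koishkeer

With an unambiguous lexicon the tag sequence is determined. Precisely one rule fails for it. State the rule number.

1

Fixed tagging: ADJ ADJ NOUN NOUN DET NOUN VERB ADJ.
Applying the rules: R1 ✗, R2 ✓, R3 ✓.
Only rule 1 fails.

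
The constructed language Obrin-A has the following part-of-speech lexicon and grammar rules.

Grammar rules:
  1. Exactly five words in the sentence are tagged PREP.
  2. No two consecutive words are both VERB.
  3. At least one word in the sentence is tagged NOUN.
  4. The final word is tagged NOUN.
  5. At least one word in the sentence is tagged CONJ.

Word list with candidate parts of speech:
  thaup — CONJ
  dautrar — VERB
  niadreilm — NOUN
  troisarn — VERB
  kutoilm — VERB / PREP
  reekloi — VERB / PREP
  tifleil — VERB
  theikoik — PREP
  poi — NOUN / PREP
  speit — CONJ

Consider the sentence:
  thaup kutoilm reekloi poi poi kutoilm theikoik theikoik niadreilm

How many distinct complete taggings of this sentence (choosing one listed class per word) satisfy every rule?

Candidates per position — 1:thaup {CONJ}; 2:kutoilm {VERB,PREP}; 3:reekloi {VERB,PREP}; 4:poi {NOUN,PREP}; 5:poi {NOUN,PREP}; 6:kutoilm {VERB,PREP}; 7:theikoik {PREP}; 8:theikoik {PREP}; 9:niadreilm {NOUN}.
There are 32 candidate sequences in total.
Checking each against the rules leaves 9 sequences.
Count = 9.

9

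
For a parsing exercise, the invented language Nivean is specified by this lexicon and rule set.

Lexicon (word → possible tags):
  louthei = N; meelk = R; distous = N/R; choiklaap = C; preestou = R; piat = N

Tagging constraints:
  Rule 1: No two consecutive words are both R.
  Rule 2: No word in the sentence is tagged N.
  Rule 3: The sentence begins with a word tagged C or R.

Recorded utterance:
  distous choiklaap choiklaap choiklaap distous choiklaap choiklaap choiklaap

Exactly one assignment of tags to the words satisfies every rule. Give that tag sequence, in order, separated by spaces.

Candidates per position — 1:distous {N,R}; 2:choiklaap {C}; 3:choiklaap {C}; 4:choiklaap {C}; 5:distous {N,R}; 6:choiklaap {C}; 7:choiklaap {C}; 8:choiklaap {C}.
At position 1, choosing N makes rule 2 impossible to satisfy; hence R.
At position 5, choosing N makes rule 2 impossible to satisfy; hence R.
That leaves exactly one tagging: R C C C R C C C.
Rule-by-rule: rule 1 holds; rule 2 holds; rule 3 holds.

R C C C R C C C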